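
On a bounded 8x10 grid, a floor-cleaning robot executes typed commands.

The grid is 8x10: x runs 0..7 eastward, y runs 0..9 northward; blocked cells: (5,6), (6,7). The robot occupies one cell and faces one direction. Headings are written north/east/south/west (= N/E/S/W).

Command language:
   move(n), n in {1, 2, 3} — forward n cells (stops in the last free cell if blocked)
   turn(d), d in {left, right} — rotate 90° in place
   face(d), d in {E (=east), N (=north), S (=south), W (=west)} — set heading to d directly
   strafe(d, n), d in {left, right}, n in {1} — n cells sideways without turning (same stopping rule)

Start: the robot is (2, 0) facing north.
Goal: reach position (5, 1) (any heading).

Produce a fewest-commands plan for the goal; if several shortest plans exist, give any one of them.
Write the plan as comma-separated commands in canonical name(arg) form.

move(1), face(E), move(3)

initial: (2, 0) facing north
step 1 (move(1)): (2, 1) facing north
step 2 (face(E)): (2, 1) facing east
step 3 (move(3)): (5, 1) facing east
shorter routes all fall short; 3 is best.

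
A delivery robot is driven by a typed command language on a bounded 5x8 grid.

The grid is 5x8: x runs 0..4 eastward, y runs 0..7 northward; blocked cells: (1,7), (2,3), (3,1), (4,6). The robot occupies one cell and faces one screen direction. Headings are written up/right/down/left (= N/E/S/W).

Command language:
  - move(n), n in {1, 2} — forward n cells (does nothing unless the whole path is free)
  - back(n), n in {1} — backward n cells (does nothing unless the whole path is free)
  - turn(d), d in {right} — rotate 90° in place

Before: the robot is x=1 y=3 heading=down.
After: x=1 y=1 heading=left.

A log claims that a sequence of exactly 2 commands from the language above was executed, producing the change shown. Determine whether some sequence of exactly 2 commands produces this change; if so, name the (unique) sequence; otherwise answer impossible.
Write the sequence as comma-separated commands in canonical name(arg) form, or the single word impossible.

key: position moved to (1,1) AND the heading swung to W — translation plus rotation needed
start: x=1 y=3 heading=down
[1] after move(2): x=1 y=1 heading=down
[2] after turn(right): x=1 y=1 heading=left
uniquely the one of 16 2-step routes that fits.

move(2), turn(right)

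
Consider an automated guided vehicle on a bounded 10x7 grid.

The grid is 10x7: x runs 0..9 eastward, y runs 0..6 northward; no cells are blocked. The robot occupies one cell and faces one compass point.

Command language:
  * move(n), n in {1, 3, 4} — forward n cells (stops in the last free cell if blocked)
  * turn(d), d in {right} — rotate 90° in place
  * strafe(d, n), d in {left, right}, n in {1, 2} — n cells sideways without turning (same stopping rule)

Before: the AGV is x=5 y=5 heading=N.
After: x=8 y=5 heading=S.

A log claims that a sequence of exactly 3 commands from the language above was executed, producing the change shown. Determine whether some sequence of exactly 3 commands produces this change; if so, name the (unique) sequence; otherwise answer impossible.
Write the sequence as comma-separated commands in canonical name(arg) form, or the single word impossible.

turn(right), move(3), turn(right)

key: position moved to (8,5) AND the heading swung to S — translation plus rotation needed
initial: x=5 y=5 heading=N
step 1 (turn(right)): x=5 y=5 heading=E
step 2 (move(3)): x=8 y=5 heading=E
step 3 (turn(right)): x=8 y=5 heading=S
uniquely the one of 512 3-step routes that fits.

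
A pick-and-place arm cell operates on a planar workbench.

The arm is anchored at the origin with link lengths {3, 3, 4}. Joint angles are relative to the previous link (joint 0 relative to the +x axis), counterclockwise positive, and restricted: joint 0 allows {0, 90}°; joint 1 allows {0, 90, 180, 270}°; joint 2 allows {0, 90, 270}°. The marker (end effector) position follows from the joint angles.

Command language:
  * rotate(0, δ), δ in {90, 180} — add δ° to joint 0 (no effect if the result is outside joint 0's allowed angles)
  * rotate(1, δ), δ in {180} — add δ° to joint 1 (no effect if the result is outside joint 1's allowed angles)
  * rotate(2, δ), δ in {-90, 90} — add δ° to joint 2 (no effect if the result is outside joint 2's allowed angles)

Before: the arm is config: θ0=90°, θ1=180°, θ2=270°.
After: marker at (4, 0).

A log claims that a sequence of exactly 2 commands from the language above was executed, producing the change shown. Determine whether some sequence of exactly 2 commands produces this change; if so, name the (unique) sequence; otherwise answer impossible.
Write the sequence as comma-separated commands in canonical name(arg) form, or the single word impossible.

rotate(2, 90), rotate(2, 90)

start: config: θ0=90°, θ1=180°, θ2=270°
t=1 rotate(2, 90) ⇒ config: θ0=90°, θ1=180°, θ2=0°
t=2 rotate(2, 90) ⇒ config: θ0=90°, θ1=180°, θ2=90°
uniquely the one of 25 2-step routes that fits.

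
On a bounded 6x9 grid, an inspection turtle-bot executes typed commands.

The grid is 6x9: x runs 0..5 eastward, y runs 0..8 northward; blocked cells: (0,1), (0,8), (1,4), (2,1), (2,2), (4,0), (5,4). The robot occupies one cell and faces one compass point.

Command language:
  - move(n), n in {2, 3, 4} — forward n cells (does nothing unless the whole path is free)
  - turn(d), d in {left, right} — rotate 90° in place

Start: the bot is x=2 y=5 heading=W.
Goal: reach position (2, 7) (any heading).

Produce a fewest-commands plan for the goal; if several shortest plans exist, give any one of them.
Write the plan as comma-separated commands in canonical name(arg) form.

begin: x=2 y=5 heading=W
1. turn(right) → x=2 y=5 heading=N
2. move(2) → x=2 y=7 heading=N
nothing shorter than 2 reaches the goal.

turn(right), move(2)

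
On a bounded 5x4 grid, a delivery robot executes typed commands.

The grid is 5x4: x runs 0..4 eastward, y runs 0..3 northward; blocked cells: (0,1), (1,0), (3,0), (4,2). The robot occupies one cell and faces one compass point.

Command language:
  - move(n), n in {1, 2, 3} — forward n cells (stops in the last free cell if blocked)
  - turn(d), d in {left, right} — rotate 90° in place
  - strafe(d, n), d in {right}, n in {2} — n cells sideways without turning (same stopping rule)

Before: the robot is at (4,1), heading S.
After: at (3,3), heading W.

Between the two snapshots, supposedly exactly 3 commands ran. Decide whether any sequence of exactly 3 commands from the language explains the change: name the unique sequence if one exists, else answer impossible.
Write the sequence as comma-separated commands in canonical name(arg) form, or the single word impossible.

key: position moved to (3,3) AND the heading swung to W — translation plus rotation needed
t0: at (4,1), heading S
t=1 turn(right) ⇒ at (4,1), heading W
t=2 move(1) ⇒ at (3,1), heading W
t=3 strafe(right, 2) ⇒ at (3,3), heading W
uniquely the one of 216 3-step routes that fits.

turn(right), move(1), strafe(right, 2)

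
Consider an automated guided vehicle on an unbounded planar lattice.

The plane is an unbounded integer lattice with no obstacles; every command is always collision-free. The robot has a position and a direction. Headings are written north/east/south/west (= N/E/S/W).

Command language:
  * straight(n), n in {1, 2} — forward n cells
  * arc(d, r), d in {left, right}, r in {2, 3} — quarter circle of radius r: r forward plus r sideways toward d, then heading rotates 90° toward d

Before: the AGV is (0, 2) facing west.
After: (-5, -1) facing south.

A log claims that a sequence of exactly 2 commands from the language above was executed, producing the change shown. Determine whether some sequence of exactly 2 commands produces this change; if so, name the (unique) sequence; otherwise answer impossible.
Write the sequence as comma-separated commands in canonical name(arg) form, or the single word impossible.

straight(2), arc(left, 3)

key: position moved to (-5,-1) AND the heading swung to S — translation plus rotation needed
start: (0, 2) facing west
1. straight(2) → (-2, 2) facing west
2. arc(left, 3) → (-5, -1) facing south
no other 2-command option fits: unique.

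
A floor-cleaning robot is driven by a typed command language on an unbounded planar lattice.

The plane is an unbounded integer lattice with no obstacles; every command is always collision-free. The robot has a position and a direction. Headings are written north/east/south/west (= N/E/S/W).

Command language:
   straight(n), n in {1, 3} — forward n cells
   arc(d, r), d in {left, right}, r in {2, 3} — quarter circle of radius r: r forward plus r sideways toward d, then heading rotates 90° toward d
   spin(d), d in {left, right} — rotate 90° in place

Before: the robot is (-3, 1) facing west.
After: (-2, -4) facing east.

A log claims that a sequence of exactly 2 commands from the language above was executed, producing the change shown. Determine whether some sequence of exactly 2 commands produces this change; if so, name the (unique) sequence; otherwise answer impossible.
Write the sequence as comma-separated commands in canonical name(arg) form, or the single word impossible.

arc(left, 2), arc(left, 3)

key: position moved to (-2,-4) AND the heading swung to E — translation plus rotation needed
from: (-3, 1) facing west
[1] after arc(left, 2): (-5, -1) facing south
[2] after arc(left, 3): (-2, -4) facing east
no other 2-command option fits: unique.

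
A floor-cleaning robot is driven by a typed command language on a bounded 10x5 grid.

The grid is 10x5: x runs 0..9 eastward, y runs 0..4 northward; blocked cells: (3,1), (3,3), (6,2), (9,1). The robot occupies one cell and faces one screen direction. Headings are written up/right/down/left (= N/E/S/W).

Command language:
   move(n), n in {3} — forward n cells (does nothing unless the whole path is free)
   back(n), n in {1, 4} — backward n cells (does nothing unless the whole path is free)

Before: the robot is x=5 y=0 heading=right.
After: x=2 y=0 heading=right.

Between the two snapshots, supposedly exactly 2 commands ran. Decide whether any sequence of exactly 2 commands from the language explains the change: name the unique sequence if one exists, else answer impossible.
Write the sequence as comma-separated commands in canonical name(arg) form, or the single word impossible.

impossible

no 2-step route produces this change.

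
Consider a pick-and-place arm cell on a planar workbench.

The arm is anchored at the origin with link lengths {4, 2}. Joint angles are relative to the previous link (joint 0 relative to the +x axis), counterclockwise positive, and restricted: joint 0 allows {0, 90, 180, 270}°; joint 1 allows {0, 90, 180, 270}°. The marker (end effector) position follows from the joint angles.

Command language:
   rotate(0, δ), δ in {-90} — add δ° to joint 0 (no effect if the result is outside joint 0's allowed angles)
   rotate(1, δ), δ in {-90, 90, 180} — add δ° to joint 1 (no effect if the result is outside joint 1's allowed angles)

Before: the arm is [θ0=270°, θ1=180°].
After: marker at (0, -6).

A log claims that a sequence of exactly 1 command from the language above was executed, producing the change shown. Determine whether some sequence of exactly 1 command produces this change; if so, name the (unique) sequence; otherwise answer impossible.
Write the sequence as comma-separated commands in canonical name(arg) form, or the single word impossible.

initial: [θ0=270°, θ1=180°]
[1] after rotate(1, 180): [θ0=270°, θ1=0°]
no rival 1-sequence matches.

rotate(1, 180)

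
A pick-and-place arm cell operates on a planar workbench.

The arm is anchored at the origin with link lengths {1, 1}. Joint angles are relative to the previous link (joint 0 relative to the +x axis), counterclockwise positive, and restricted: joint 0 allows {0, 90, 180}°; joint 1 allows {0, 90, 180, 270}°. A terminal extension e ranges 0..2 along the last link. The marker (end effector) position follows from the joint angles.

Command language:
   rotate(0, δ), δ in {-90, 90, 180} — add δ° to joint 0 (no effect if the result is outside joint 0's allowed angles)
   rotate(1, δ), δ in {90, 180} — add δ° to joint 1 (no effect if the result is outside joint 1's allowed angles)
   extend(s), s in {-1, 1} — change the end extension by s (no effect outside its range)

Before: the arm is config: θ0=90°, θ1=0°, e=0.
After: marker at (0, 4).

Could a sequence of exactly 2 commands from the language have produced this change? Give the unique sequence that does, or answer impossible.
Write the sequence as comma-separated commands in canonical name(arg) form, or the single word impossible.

start: config: θ0=90°, θ1=0°, e=0
[1] after extend(1): config: θ0=90°, θ1=0°, e=1
[2] after extend(1): config: θ0=90°, θ1=0°, e=2
all 49 alternatives checked — unique.

extend(1), extend(1)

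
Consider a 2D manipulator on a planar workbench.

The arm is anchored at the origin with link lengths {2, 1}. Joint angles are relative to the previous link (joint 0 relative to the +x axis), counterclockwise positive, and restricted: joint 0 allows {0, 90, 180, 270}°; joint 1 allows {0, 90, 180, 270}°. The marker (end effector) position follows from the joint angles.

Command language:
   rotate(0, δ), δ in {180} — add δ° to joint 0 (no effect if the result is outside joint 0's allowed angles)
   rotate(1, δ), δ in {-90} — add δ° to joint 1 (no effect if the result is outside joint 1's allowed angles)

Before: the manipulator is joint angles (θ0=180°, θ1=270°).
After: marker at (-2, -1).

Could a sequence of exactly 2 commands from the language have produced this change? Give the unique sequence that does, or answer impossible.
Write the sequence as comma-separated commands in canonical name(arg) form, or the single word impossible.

rotate(1, -90), rotate(1, -90)

start: joint angles (θ0=180°, θ1=270°)
[1] after rotate(1, -90): joint angles (θ0=180°, θ1=180°)
[2] after rotate(1, -90): joint angles (θ0=180°, θ1=90°)
no rival 2-sequence matches.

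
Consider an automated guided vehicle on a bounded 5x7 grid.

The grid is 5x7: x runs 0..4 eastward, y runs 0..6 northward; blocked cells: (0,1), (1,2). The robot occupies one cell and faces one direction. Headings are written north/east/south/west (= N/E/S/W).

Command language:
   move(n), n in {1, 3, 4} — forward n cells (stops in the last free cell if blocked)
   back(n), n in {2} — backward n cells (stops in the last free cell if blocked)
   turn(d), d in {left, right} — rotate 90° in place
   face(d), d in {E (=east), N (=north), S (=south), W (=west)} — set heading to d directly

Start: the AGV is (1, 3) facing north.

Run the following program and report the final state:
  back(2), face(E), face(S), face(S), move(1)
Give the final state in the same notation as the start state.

t0: (1, 3) facing north
[1] after back(2): (1, 3) facing north
[2] after face(E): (1, 3) facing east
[3] after face(S): (1, 3) facing south
[4] after face(S): (1, 3) facing south
[5] after move(1): (1, 3) facing south

(1, 3) facing south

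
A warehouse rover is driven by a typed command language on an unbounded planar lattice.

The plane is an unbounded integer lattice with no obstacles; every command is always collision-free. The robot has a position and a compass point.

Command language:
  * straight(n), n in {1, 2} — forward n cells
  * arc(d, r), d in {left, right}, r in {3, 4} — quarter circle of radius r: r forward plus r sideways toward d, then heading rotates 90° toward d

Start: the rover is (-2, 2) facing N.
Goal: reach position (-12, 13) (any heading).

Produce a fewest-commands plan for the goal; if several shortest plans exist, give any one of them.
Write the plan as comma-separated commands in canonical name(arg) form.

arc(left, 4), arc(right, 3), straight(1), arc(left, 3)

t0: (-2, 2) facing N
1. arc(left, 4) → (-6, 6) facing W
2. arc(right, 3) → (-9, 9) facing N
3. straight(1) → (-9, 10) facing N
4. arc(left, 3) → (-12, 13) facing W
shorter routes all fall short; 4 is best.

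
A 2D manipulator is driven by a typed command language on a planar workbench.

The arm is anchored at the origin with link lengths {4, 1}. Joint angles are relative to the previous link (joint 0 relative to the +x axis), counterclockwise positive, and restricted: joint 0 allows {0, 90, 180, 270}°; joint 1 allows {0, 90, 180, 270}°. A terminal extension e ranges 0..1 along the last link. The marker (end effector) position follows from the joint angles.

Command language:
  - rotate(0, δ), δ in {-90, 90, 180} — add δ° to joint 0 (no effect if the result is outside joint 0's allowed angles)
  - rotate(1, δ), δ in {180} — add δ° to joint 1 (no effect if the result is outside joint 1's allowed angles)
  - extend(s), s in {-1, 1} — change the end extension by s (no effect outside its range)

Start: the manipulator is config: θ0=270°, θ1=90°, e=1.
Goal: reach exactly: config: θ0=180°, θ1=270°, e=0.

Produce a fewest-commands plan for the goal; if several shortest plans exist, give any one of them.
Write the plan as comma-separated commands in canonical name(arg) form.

rotate(0, -90), extend(-1), rotate(1, 180)

t0: config: θ0=270°, θ1=90°, e=1
[1] after rotate(0, -90): config: θ0=180°, θ1=90°, e=1
[2] after extend(-1): config: θ0=180°, θ1=90°, e=0
[3] after rotate(1, 180): config: θ0=180°, θ1=270°, e=0
no 2-step plan works, so 3 is optimal.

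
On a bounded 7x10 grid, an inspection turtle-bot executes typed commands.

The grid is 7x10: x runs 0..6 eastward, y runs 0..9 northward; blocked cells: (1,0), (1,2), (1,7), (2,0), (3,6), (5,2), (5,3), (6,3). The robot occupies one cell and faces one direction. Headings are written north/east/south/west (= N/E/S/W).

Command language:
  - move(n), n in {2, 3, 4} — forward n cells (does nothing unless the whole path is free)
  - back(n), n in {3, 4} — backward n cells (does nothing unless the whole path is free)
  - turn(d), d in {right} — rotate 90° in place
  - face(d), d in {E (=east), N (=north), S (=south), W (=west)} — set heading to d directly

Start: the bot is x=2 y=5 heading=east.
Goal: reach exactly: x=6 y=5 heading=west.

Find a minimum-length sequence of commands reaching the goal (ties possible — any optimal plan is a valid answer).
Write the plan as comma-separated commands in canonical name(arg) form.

initial: x=2 y=5 heading=east
[1] after move(4): x=6 y=5 heading=east
[2] after face(W): x=6 y=5 heading=west
nothing shorter than 2 reaches the goal.

move(4), face(W)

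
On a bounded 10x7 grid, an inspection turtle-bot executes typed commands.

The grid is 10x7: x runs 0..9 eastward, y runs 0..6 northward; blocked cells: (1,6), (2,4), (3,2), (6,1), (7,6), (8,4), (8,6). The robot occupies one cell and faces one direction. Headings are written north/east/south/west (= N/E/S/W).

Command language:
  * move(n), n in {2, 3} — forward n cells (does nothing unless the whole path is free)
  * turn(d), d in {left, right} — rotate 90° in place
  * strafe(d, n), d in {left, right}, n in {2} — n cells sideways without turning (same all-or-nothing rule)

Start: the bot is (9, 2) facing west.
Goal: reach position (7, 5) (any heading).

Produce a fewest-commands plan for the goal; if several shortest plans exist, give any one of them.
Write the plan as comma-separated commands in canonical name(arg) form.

turn(right), strafe(left, 2), move(3)

begin: (9, 2) facing west
1. turn(right) → (9, 2) facing north
2. strafe(left, 2) → (7, 2) facing north
3. move(3) → (7, 5) facing north
no 2-step plan works, so 3 is optimal.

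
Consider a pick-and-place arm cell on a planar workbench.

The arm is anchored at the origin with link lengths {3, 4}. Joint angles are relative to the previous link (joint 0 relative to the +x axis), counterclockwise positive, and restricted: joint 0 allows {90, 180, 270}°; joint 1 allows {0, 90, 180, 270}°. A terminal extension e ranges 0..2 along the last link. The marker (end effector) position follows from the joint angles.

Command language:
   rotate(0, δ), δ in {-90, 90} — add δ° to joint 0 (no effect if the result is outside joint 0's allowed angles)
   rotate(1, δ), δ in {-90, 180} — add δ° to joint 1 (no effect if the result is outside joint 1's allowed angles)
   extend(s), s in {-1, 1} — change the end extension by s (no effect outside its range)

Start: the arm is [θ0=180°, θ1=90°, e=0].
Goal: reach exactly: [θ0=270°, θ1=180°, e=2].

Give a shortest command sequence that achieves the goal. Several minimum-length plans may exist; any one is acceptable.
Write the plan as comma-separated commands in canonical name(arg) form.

rotate(1, 180), rotate(0, 90), rotate(1, -90), extend(1), extend(1)

t0: [θ0=180°, θ1=90°, e=0]
[1] after rotate(1, 180): [θ0=180°, θ1=270°, e=0]
[2] after rotate(0, 90): [θ0=270°, θ1=270°, e=0]
[3] after rotate(1, -90): [θ0=270°, θ1=180°, e=0]
[4] after extend(1): [θ0=270°, θ1=180°, e=1]
[5] after extend(1): [θ0=270°, θ1=180°, e=2]
nothing shorter than 5 reaches the goal.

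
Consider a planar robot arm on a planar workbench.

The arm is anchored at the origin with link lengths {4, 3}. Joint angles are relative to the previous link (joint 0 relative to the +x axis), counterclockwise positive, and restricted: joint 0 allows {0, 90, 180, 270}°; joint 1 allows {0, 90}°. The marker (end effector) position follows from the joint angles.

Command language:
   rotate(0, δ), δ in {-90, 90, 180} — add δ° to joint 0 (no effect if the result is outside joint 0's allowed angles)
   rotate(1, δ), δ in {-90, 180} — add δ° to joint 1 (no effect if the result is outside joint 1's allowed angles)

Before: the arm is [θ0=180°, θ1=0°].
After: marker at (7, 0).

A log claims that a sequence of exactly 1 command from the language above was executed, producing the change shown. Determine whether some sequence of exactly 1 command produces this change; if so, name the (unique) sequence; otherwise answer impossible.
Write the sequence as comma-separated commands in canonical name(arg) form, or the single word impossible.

rotate(0, 180)

from: [θ0=180°, θ1=0°]
[1] after rotate(0, 180): [θ0=0°, θ1=0°]
no other 1-command option fits: unique.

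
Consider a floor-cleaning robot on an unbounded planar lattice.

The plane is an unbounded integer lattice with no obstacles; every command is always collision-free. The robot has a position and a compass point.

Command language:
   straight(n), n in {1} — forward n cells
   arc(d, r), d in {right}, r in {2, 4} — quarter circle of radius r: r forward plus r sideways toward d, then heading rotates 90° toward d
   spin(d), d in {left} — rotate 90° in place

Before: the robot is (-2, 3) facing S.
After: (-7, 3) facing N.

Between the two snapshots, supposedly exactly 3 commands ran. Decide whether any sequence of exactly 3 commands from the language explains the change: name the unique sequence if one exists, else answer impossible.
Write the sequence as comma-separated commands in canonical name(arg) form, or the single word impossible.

key: cell and facing (now N) both changed — the 3 commands mix motion and turning
t0: (-2, 3) facing S
t=1 arc(right, 2) ⇒ (-4, 1) facing W
t=2 straight(1) ⇒ (-5, 1) facing W
t=3 arc(right, 2) ⇒ (-7, 3) facing N
no other 3-command option fits: unique.

arc(right, 2), straight(1), arc(right, 2)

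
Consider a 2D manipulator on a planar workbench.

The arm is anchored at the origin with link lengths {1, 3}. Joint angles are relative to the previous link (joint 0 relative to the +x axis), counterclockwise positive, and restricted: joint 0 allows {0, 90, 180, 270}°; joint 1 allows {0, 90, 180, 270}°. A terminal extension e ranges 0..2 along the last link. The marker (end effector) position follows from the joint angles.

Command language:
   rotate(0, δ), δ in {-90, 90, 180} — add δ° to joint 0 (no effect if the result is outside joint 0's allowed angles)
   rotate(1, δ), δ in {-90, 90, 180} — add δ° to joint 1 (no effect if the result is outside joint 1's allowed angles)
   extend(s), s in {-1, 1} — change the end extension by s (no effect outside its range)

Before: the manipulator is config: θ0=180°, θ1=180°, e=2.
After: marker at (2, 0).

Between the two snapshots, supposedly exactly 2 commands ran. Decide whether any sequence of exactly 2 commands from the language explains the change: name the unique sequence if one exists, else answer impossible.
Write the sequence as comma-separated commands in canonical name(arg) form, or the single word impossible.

extend(-1), extend(-1)

initial: config: θ0=180°, θ1=180°, e=2
[1] after extend(-1): config: θ0=180°, θ1=180°, e=1
[2] after extend(-1): config: θ0=180°, θ1=180°, e=0
uniquely the one of 64 2-step routes that fits.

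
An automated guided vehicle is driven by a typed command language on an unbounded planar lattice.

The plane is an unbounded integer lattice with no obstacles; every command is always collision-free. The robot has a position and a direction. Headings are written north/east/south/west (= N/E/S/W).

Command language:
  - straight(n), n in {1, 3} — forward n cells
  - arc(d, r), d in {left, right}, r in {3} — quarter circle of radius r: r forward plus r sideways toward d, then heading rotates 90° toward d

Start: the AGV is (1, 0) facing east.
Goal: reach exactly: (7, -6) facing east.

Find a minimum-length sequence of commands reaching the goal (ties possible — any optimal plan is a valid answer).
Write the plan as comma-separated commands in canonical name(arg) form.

t0: (1, 0) facing east
1. arc(right, 3) → (4, -3) facing south
2. arc(left, 3) → (7, -6) facing east
minimal: 2 command(s), checked below 2.

arc(right, 3), arc(left, 3)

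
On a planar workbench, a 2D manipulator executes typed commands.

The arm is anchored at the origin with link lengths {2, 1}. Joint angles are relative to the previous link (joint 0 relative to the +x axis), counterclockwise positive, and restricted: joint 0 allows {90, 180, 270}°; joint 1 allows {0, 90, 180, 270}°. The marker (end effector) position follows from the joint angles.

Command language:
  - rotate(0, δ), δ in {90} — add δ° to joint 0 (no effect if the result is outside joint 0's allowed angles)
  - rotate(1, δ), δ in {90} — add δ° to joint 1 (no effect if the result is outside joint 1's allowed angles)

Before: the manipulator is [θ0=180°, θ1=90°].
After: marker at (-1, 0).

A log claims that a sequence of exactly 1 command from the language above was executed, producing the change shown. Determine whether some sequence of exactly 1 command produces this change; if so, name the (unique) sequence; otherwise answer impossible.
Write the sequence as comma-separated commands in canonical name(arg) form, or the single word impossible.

rotate(1, 90)

from: [θ0=180°, θ1=90°]
1. rotate(1, 90) → [θ0=180°, θ1=180°]
all 2 alternatives checked — unique.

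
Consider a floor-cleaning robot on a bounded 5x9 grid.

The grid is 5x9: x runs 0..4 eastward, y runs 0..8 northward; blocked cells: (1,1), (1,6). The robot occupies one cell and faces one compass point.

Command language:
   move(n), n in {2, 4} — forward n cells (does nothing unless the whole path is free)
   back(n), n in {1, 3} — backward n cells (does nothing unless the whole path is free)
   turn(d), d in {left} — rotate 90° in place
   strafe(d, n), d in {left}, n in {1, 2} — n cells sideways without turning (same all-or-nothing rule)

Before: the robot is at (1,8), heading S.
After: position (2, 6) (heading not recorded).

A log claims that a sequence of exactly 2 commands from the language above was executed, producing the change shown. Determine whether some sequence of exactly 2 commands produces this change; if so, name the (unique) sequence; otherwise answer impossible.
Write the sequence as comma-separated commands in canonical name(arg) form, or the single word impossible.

strafe(left, 1), move(2)

key: order matters: swapping strafe(left, 1) and move(2) lands elsewhere
begin: at (1,8), heading S
[1] after strafe(left, 1): at (2,8), heading S
[2] after move(2): at (2,6), heading S
no rival 2-sequence matches.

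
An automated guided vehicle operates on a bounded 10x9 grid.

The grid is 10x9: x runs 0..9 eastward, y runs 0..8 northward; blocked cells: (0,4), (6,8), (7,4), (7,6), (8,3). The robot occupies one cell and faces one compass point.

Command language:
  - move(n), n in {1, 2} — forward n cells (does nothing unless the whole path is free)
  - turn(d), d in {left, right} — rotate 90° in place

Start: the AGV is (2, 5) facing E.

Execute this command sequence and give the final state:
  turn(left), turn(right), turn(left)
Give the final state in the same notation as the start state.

t0: (2, 5) facing E
1. turn(left) → (2, 5) facing N
2. turn(right) → (2, 5) facing E
3. turn(left) → (2, 5) facing N

(2, 5) facing N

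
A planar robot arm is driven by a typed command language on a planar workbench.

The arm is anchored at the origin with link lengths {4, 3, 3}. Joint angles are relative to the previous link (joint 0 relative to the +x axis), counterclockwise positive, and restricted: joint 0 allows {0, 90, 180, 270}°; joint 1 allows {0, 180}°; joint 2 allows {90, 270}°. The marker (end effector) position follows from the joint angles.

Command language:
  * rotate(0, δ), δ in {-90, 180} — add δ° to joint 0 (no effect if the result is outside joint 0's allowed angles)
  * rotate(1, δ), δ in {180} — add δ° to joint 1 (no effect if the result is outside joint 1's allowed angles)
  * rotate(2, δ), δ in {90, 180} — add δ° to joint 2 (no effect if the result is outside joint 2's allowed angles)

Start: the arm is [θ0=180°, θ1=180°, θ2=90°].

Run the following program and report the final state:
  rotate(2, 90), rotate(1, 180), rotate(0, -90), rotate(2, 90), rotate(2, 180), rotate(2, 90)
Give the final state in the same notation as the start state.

[θ0=90°, θ1=0°, θ2=270°]

start: [θ0=180°, θ1=180°, θ2=90°]
t=1 rotate(2, 90) ⇒ [θ0=180°, θ1=180°, θ2=90°]
t=2 rotate(1, 180) ⇒ [θ0=180°, θ1=0°, θ2=90°]
t=3 rotate(0, -90) ⇒ [θ0=90°, θ1=0°, θ2=90°]
t=4 rotate(2, 90) ⇒ [θ0=90°, θ1=0°, θ2=90°]
t=5 rotate(2, 180) ⇒ [θ0=90°, θ1=0°, θ2=270°]
t=6 rotate(2, 90) ⇒ [θ0=90°, θ1=0°, θ2=270°]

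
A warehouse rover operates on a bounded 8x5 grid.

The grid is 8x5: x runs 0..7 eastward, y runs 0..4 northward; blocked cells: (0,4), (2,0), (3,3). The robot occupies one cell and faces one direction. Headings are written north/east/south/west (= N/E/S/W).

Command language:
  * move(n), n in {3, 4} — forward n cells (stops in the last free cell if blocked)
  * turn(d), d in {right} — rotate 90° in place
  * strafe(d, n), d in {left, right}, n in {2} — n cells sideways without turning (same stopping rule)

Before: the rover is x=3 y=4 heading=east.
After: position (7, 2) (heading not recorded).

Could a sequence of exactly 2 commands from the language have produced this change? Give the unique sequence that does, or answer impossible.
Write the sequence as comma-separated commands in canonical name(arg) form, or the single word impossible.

move(4), strafe(right, 2)

key: order matters: swapping move(4) and strafe(right, 2) lands elsewhere
t0: x=3 y=4 heading=east
t=1 move(4) ⇒ x=7 y=4 heading=east
t=2 strafe(right, 2) ⇒ x=7 y=2 heading=east
no rival 2-sequence matches.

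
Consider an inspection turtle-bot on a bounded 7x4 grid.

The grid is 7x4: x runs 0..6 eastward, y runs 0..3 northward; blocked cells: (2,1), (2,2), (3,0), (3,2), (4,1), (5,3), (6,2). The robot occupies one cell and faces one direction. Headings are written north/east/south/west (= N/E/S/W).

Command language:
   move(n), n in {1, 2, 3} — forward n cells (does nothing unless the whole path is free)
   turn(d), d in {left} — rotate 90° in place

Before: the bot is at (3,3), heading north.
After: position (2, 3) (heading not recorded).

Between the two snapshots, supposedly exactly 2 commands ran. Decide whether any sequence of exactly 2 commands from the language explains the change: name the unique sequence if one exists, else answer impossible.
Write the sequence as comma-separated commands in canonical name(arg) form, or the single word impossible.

key: running move(1) before turn(left) would end elsewhere — order is forced
t0: at (3,3), heading north
step 1 (turn(left)): at (3,3), heading west
step 2 (move(1)): at (2,3), heading west
all 16 alternatives checked — unique.

turn(left), move(1)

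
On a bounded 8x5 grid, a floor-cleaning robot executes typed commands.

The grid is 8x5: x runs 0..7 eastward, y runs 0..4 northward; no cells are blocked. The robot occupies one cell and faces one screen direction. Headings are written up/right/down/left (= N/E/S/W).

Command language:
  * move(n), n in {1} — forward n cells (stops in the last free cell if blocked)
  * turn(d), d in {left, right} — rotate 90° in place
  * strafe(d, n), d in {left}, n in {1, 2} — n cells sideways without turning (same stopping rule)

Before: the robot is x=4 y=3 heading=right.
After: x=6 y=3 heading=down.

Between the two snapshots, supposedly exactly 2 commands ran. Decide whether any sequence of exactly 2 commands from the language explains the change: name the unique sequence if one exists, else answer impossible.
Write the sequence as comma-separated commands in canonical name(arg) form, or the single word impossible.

turn(right), strafe(left, 2)

key: cell and facing (now S) both changed — the 2 commands mix motion and turning
t0: x=4 y=3 heading=right
1. turn(right) → x=4 y=3 heading=down
2. strafe(left, 2) → x=6 y=3 heading=down
all 25 alternatives checked — unique.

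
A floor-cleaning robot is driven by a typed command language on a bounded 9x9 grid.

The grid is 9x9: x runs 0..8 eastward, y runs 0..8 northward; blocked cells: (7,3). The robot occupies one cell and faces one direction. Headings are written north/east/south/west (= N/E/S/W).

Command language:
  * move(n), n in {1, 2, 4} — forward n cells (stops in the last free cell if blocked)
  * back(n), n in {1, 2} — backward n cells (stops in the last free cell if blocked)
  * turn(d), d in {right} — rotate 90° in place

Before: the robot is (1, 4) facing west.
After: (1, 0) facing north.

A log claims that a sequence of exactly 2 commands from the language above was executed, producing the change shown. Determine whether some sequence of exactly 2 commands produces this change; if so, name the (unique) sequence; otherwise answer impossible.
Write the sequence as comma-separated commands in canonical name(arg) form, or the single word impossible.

every 2-command combo misses the target.

impossible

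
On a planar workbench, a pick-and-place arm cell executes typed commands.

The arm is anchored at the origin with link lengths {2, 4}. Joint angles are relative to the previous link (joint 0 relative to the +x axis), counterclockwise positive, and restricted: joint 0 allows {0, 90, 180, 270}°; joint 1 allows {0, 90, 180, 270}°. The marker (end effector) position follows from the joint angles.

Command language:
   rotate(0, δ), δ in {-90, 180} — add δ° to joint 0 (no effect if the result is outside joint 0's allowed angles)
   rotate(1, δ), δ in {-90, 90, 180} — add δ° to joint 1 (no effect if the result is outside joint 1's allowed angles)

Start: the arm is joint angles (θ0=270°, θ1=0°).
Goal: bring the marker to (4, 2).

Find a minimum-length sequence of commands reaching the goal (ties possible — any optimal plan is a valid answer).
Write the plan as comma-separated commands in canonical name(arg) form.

rotate(0, 180), rotate(1, -90)

start: joint angles (θ0=270°, θ1=0°)
t=1 rotate(0, 180) ⇒ joint angles (θ0=90°, θ1=0°)
t=2 rotate(1, -90) ⇒ joint angles (θ0=90°, θ1=270°)
shorter routes all fall short; 2 is best.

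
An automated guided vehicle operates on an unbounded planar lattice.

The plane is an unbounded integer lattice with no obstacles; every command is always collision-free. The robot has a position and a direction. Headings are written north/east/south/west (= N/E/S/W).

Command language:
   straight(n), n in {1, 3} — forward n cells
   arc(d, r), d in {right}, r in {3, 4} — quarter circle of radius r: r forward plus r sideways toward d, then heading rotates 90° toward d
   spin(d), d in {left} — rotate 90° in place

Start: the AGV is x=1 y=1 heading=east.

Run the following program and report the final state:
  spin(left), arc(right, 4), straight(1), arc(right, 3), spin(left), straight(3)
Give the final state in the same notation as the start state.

x=12 y=2 heading=east

start: x=1 y=1 heading=east
[1] after spin(left): x=1 y=1 heading=north
[2] after arc(right, 4): x=5 y=5 heading=east
[3] after straight(1): x=6 y=5 heading=east
[4] after arc(right, 3): x=9 y=2 heading=south
[5] after spin(left): x=9 y=2 heading=east
[6] after straight(3): x=12 y=2 heading=east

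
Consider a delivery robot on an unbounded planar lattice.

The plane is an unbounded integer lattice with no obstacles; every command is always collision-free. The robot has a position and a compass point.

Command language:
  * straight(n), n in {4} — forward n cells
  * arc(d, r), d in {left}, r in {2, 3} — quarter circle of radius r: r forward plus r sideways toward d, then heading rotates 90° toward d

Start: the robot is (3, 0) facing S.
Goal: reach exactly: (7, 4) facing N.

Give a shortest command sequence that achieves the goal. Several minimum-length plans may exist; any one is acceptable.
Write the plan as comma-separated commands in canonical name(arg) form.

arc(left, 2), arc(left, 2), straight(4)

initial: (3, 0) facing S
t=1 arc(left, 2) ⇒ (5, -2) facing E
t=2 arc(left, 2) ⇒ (7, 0) facing N
t=3 straight(4) ⇒ (7, 4) facing N
minimal: 3 command(s), checked below 3.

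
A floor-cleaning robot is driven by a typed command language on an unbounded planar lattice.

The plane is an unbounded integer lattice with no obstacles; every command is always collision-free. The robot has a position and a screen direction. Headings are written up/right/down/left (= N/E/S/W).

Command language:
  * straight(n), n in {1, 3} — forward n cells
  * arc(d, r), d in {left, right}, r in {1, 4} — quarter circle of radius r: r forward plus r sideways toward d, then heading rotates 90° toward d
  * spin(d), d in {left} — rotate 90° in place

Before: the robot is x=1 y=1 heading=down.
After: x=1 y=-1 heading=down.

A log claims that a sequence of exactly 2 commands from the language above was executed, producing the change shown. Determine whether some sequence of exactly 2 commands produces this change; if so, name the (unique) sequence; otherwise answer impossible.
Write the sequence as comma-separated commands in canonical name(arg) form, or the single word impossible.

straight(1), straight(1)

key: still facing S at the end — nothing in the sequence rotates
start: x=1 y=1 heading=down
[1] after straight(1): x=1 y=0 heading=down
[2] after straight(1): x=1 y=-1 heading=down
all 49 alternatives checked — unique.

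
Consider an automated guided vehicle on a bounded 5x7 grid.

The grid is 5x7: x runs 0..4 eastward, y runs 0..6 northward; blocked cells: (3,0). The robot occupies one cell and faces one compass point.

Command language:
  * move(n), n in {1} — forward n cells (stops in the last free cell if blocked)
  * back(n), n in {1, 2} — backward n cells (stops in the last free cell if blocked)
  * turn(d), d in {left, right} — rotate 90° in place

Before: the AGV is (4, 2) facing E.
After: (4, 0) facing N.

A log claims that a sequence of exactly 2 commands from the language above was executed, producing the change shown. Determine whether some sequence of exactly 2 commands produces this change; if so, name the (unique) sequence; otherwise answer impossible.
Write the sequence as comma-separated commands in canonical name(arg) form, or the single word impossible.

turn(left), back(2)

key: cell and facing (now N) both changed — the 2 commands mix motion and turning
from: (4, 2) facing E
1. turn(left) → (4, 2) facing N
2. back(2) → (4, 0) facing N
all 25 alternatives checked — unique.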